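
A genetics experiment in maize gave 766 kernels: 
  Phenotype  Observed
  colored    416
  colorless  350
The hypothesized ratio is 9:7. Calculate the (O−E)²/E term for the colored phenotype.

The 9:7 ratio has 16 parts, so with N = 766 the expected counts are:
  colored: 766 × 9/16 = 430.875
  colorless: 766 × 7/16 = 335.125
Contribution of colored: (416 − 430.875)² / 430.875 = 0.5135

0.514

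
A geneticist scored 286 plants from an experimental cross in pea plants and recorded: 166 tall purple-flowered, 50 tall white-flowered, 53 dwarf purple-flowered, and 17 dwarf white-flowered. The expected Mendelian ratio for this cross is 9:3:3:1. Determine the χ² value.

0.458

Total ratio parts = 16. Expected numbers out of 286:
  tall purple-flowered: 286 × 9/16 = 160.875
  tall white-flowered: 286 × 3/16 = 53.625
  dwarf purple-flowered: 286 × 3/16 = 53.625
  dwarf white-flowered: 286 × 1/16 = 17.875
χ² = Σ (O − E)² / E
  tall purple-flowered: (166 − 160.875)² / 160.875 = 0.1633
  tall white-flowered: (50 − 53.625)² / 53.625 = 0.2450
  dwarf purple-flowered: (53 − 53.625)² / 53.625 = 0.0073
  dwarf white-flowered: (17 − 17.875)² / 17.875 = 0.0428
χ² = 0.1633 + 0.2450 + 0.0073 + 0.0428 = 0.4584 ≈ 0.458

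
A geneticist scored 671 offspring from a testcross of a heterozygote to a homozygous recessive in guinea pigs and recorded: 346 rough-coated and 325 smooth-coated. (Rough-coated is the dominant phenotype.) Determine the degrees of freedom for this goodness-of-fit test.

1

A testcross of a heterozygote (Aa × aa) gives a 1:1 phenotypic ratio.
A goodness-of-fit test with 2 phenotype classes has df = 2 − 1 = 1.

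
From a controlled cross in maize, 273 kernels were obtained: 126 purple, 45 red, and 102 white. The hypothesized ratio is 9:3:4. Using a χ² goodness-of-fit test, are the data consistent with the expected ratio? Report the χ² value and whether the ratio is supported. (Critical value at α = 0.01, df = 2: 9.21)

22.385; not consistent

The 9:3:4 ratio has 16 parts, so with N = 273 the expected counts are:
  purple: 273 × 9/16 = 153.5625
  red: 273 × 3/16 = 51.1875
  white: 273 × 4/16 = 68.25
χ² = Σ (O − E)² / E
  purple: (126 − 153.5625)² / 153.5625 = 4.9471
  red: (45 − 51.1875)² / 51.1875 = 0.7479
  white: (102 − 68.25)² / 68.25 = 16.6896
χ² = 4.9471 + 0.7479 + 16.6896 = 22.3846 ≈ 22.385
Degrees of freedom = 3 − 1 = 2; critical value at α = 0.01 is 9.21.
Since 22.385 > 9.21, we reject the null hypothesis — the data do not fit the 9:3:4 ratio.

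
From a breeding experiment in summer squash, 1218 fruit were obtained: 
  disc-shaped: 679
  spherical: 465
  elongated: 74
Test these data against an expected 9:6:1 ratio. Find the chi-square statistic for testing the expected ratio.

0.263

Total ratio parts = 16. Expected numbers out of 1218:
  disc-shaped: 1218 × 9/16 = 685.125
  spherical: 1218 × 6/16 = 456.75
  elongated: 1218 × 1/16 = 76.125
χ² = Σ (O − E)² / E
  disc-shaped: (679 − 685.125)² / 685.125 = 0.0548
  spherical: (465 − 456.75)² / 456.75 = 0.1490
  elongated: (74 − 76.125)² / 76.125 = 0.0593
χ² = 0.0548 + 0.1490 + 0.0593 = 0.2631 ≈ 0.263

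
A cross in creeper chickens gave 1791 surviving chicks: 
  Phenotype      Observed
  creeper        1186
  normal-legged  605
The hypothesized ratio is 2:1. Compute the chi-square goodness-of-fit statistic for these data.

0.161

Total ratio parts = 3. Expected numbers out of 1791:
  creeper: 1791 × 2/3 = 1194
  normal-legged: 1791 × 1/3 = 597
χ² = Σ (O − E)² / E
  creeper: (1186 − 1194)² / 1194 = 0.0536
  normal-legged: (605 − 597)² / 597 = 0.1072
χ² = 0.0536 + 0.1072 = 0.1608 ≈ 0.161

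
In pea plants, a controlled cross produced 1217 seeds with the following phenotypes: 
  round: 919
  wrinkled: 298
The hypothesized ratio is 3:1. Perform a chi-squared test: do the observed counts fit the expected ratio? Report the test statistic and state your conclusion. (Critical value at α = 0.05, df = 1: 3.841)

Total ratio parts = 4. Expected numbers out of 1217:
  round: 1217 × 3/4 = 912.75
  wrinkled: 1217 × 1/4 = 304.25
χ² = Σ (O − E)² / E
  round: (919 − 912.75)² / 912.75 = 0.0428
  wrinkled: (298 − 304.25)² / 304.25 = 0.1284
χ² = 0.0428 + 0.1284 = 0.1712 ≈ 0.171
Degrees of freedom = 2 − 1 = 1; critical value at α = 0.05 is 3.841.
Since 0.171 < 3.841, we fail to reject the null hypothesis — the data are consistent with the 3:1 ratio.

0.171; consistent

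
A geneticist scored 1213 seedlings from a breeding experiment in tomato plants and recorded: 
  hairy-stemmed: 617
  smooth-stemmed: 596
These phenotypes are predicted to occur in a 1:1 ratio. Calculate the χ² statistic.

Under the 1:1 hypothesis (Σ ratio = 2, N = 1213):
  hairy-stemmed: 1213 × 1/2 = 606.5
  smooth-stemmed: 1213 × 1/2 = 606.5
χ² = Σ (O − E)² / E
  hairy-stemmed: (617 − 606.5)² / 606.5 = 0.1818
  smooth-stemmed: (596 − 606.5)² / 606.5 = 0.1818
χ² = 0.1818 + 0.1818 = 0.3636 ≈ 0.364

0.364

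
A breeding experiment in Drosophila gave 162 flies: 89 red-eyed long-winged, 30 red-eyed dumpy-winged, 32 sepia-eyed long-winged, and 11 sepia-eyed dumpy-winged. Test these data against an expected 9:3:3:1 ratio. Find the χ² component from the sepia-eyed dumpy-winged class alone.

0.076

The 9:3:3:1 ratio has 16 parts, so with N = 162 the expected counts are:
  red-eyed long-winged: 162 × 9/16 = 91.125
  red-eyed dumpy-winged: 162 × 3/16 = 30.375
  sepia-eyed long-winged: 162 × 3/16 = 30.375
  sepia-eyed dumpy-winged: 162 × 1/16 = 10.125
Contribution of sepia-eyed dumpy-winged: (11 − 10.125)² / 10.125 = 0.0756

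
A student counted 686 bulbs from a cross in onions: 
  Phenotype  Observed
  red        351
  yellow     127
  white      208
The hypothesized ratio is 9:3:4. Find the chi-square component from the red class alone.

Expected counts for N = 686 under a 9:3:4 ratio (total parts = 16):
  red: 686 × 9/16 = 385.875
  yellow: 686 × 3/16 = 128.625
  white: 686 × 4/16 = 171.5
Contribution of red: (351 − 385.875)² / 385.875 = 3.1520

3.152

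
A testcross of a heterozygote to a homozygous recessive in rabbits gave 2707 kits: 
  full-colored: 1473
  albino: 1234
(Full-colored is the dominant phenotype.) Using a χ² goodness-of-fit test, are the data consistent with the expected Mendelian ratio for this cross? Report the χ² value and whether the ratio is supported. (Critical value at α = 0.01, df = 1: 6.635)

21.101; not consistent

A testcross of a heterozygote (Aa × aa) gives a 1:1 phenotypic ratio.
Expected counts for N = 2707 under a 1:1 ratio (total parts = 2):
  full-colored: 2707 × 1/2 = 1353.5
  albino: 2707 × 1/2 = 1353.5
χ² = Σ (O − E)² / E
  full-colored: (1473 − 1353.5)² / 1353.5 = 10.5506
  albino: (1234 − 1353.5)² / 1353.5 = 10.5506
χ² = 10.5506 + 10.5506 = 21.1012 ≈ 21.101
Degrees of freedom = 2 − 1 = 1; critical value at α = 0.01 is 6.635.
Since 21.101 > 6.635, we reject the null hypothesis — the data do not fit the 1:1 ratio.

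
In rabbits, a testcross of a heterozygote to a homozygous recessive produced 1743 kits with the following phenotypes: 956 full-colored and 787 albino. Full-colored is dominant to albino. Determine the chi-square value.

A testcross of a heterozygote (Aa × aa) gives a 1:1 phenotypic ratio.
Expected counts for N = 1743 under a 1:1 ratio (total parts = 2):
  full-colored: 1743 × 1/2 = 871.5
  albino: 1743 × 1/2 = 871.5
χ² = Σ (O − E)² / E
  full-colored: (956 − 871.5)² / 871.5 = 8.1931
  albino: (787 − 871.5)² / 871.5 = 8.1931
χ² = 8.1931 + 8.1931 = 16.3862 ≈ 16.386

16.386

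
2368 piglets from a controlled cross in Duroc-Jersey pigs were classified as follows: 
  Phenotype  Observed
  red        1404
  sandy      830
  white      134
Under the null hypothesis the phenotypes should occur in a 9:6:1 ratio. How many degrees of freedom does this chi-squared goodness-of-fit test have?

2

A goodness-of-fit test with 3 phenotype classes has df = 3 − 1 = 2.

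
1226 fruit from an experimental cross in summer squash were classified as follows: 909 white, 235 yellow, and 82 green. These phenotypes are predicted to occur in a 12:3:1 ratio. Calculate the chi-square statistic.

0.611

The 12:3:1 ratio has 16 parts, so with N = 1226 the expected counts are:
  white: 1226 × 12/16 = 919.5
  yellow: 1226 × 3/16 = 229.875
  green: 1226 × 1/16 = 76.625
χ² = Σ (O − E)² / E
  white: (909 − 919.5)² / 919.5 = 0.1199
  yellow: (235 − 229.875)² / 229.875 = 0.1143
  green: (82 − 76.625)² / 76.625 = 0.3770
χ² = 0.1199 + 0.1143 + 0.3770 = 0.6112 ≈ 0.611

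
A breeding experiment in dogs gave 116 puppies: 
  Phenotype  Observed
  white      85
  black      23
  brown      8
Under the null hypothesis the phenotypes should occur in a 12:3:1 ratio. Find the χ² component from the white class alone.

0.046

The 12:3:1 ratio has 16 parts, so with N = 116 the expected counts are:
  white: 116 × 12/16 = 87
  black: 116 × 3/16 = 21.75
  brown: 116 × 1/16 = 7.25
Contribution of white: (85 − 87)² / 87 = 0.0460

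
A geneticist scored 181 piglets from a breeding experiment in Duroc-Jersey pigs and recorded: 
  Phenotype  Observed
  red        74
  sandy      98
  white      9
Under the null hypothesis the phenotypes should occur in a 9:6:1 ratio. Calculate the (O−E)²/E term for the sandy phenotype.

Total ratio parts = 16. Expected numbers out of 181:
  red: 181 × 9/16 = 101.8125
  sandy: 181 × 6/16 = 67.875
  white: 181 × 1/16 = 11.3125
Contribution of sandy: (98 − 67.875)² / 67.875 = 13.3704

13.370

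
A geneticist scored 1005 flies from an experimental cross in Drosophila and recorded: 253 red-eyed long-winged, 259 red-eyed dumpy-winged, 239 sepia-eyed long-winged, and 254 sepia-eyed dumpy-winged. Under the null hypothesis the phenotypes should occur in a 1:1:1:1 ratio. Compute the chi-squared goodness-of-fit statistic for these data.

0.879

Expected counts for N = 1005 under a 1:1:1:1 ratio (total parts = 4):
  red-eyed long-winged: 1005 × 1/4 = 251.25
  red-eyed dumpy-winged: 1005 × 1/4 = 251.25
  sepia-eyed long-winged: 1005 × 1/4 = 251.25
  sepia-eyed dumpy-winged: 1005 × 1/4 = 251.25
χ² = Σ (O − E)² / E
  red-eyed long-winged: (253 − 251.25)² / 251.25 = 0.0122
  red-eyed dumpy-winged: (259 − 251.25)² / 251.25 = 0.2391
  sepia-eyed long-winged: (239 − 251.25)² / 251.25 = 0.5973
  sepia-eyed dumpy-winged: (254 − 251.25)² / 251.25 = 0.0301
χ² = 0.0122 + 0.2391 + 0.5973 + 0.0301 = 0.8787 ≈ 0.879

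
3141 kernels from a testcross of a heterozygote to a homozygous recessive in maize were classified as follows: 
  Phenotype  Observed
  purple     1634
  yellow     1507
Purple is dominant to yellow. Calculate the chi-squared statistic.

A testcross of a heterozygote (Aa × aa) gives a 1:1 phenotypic ratio.
Under the 1:1 hypothesis (Σ ratio = 2, N = 3141):
  purple: 3141 × 1/2 = 1570.5
  yellow: 3141 × 1/2 = 1570.5
χ² = Σ (O − E)² / E
  purple: (1634 − 1570.5)² / 1570.5 = 2.5675
  yellow: (1507 − 1570.5)² / 1570.5 = 2.5675
χ² = 2.5675 + 2.5675 = 5.135

5.135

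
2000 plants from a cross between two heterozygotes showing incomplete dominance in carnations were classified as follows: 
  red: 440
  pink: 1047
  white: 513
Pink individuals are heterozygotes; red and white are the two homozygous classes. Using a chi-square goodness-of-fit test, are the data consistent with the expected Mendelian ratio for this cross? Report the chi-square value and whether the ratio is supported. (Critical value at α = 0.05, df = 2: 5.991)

With incomplete dominance, a heterozygote × heterozygote cross gives a 1:2:1 phenotypic ratio.
Total ratio parts = 4. Expected numbers out of 2000:
  red: 2000 × 1/4 = 500
  pink: 2000 × 2/4 = 1000
  white: 2000 × 1/4 = 500
χ² = Σ (O − E)² / E
  red: (440 − 500)² / 500 = 7.2000
  pink: (1047 − 1000)² / 1000 = 2.2090
  white: (513 − 500)² / 500 = 0.3380
χ² = 7.2000 + 2.2090 + 0.3380 = 9.747
Degrees of freedom = 3 − 1 = 2; critical value at α = 0.05 is 5.991.
Since 9.747 > 5.991, we reject the null hypothesis — the data do not fit the 1:2:1 ratio.

9.747; not consistent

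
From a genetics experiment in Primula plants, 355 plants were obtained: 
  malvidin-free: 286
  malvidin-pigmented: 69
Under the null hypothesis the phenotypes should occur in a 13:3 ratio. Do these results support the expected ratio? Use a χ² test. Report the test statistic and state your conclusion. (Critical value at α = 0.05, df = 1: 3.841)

0.110; consistent

Under the 13:3 hypothesis (Σ ratio = 16, N = 355):
  malvidin-free: 355 × 13/16 = 288.4375
  malvidin-pigmented: 355 × 3/16 = 66.5625
χ² = Σ (O − E)² / E
  malvidin-free: (286 − 288.4375)² / 288.4375 = 0.0206
  malvidin-pigmented: (69 − 66.5625)² / 66.5625 = 0.0893
χ² = 0.0206 + 0.0893 = 0.1099 ≈ 0.110
Degrees of freedom = 2 − 1 = 1; critical value at α = 0.05 is 3.841.
Since 0.110 < 3.841, we fail to reject the null hypothesis — the data are consistent with the 13:3 ratio.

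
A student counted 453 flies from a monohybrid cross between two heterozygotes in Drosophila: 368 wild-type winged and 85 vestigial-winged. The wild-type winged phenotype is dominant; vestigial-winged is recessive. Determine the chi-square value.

For a monohybrid cross between heterozygotes with complete dominance, the expected phenotypic ratio is 3:1.
The 3:1 ratio has 4 parts, so with N = 453 the expected counts are:
  wild-type winged: 453 × 3/4 = 339.75
  vestigial-winged: 453 × 1/4 = 113.25
χ² = Σ (O − E)² / E
  wild-type winged: (368 − 339.75)² / 339.75 = 2.3490
  vestigial-winged: (85 − 113.25)² / 113.25 = 7.0469
χ² = 2.3490 + 7.0469 = 9.3959 ≈ 9.396

9.396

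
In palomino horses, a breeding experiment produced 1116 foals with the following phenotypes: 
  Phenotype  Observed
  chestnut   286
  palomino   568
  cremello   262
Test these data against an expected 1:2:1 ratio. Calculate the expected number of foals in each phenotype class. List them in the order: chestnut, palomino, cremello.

279, 558, 279

Under the 1:2:1 hypothesis (Σ ratio = 4, N = 1116):
  chestnut: 1116 × 1/4 = 279
  palomino: 1116 × 2/4 = 558
  cremello: 1116 × 1/4 = 279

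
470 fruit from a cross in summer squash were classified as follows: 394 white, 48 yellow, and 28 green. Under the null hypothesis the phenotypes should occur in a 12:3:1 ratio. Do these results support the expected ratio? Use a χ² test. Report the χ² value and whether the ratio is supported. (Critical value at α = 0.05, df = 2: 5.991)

23.220; not consistent

Expected counts for N = 470 under a 12:3:1 ratio (total parts = 16):
  white: 470 × 12/16 = 352.5
  yellow: 470 × 3/16 = 88.125
  green: 470 × 1/16 = 29.375
χ² = Σ (O − E)² / E
  white: (394 − 352.5)² / 352.5 = 4.8858
  yellow: (48 − 88.125)² / 88.125 = 18.2697
  green: (28 − 29.375)² / 29.375 = 0.0644
χ² = 4.8858 + 18.2697 + 0.0644 = 23.2199 ≈ 23.220
Degrees of freedom = 3 − 1 = 2; critical value at α = 0.05 is 5.991.
Since 23.220 > 5.991, we reject the null hypothesis — the data do not fit the 12:3:1 ratio.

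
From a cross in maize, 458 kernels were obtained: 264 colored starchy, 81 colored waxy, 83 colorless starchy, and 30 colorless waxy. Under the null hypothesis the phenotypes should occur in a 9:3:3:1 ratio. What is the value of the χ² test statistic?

0.597

Total ratio parts = 16. Expected numbers out of 458:
  colored starchy: 458 × 9/16 = 257.625
  colored waxy: 458 × 3/16 = 85.875
  colorless starchy: 458 × 3/16 = 85.875
  colorless waxy: 458 × 1/16 = 28.625
χ² = Σ (O − E)² / E
  colored starchy: (264 − 257.625)² / 257.625 = 0.1578
  colored waxy: (81 − 85.875)² / 85.875 = 0.2767
  colorless starchy: (83 − 85.875)² / 85.875 = 0.0963
  colorless waxy: (30 − 28.625)² / 28.625 = 0.0660
χ² = 0.1578 + 0.2767 + 0.0963 + 0.0660 = 0.5968 ≈ 0.597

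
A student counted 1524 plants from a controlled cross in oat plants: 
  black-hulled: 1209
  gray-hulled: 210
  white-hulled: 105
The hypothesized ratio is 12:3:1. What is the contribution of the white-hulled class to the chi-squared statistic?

The 12:3:1 ratio has 16 parts, so with N = 1524 the expected counts are:
  black-hulled: 1524 × 12/16 = 1143
  gray-hulled: 1524 × 3/16 = 285.75
  white-hulled: 1524 × 1/16 = 95.25
Contribution of white-hulled: (105 − 95.25)² / 95.25 = 0.9980

0.998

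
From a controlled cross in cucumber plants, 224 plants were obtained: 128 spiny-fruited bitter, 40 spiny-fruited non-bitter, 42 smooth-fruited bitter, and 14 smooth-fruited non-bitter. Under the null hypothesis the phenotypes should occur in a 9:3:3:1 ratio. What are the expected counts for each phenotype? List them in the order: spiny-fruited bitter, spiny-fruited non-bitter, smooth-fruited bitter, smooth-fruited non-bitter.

Total ratio parts = 16. Expected numbers out of 224:
  spiny-fruited bitter: 224 × 9/16 = 126
  spiny-fruited non-bitter: 224 × 3/16 = 42
  smooth-fruited bitter: 224 × 3/16 = 42
  smooth-fruited non-bitter: 224 × 1/16 = 14

126, 42, 42, 14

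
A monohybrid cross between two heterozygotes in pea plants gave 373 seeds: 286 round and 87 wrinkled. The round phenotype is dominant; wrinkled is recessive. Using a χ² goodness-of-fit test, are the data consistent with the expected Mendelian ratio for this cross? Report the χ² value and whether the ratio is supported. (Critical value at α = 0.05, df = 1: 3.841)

0.559; consistent

For a monohybrid cross between heterozygotes with complete dominance, the expected phenotypic ratio is 3:1.
Under the 3:1 hypothesis (Σ ratio = 4, N = 373):
  round: 373 × 3/4 = 279.75
  wrinkled: 373 × 1/4 = 93.25
χ² = Σ (O − E)² / E
  round: (286 − 279.75)² / 279.75 = 0.1396
  wrinkled: (87 − 93.25)² / 93.25 = 0.4189
χ² = 0.1396 + 0.4189 = 0.5585 ≈ 0.559
Degrees of freedom = 2 − 1 = 1; critical value at α = 0.05 is 3.841.
Since 0.559 < 3.841, we fail to reject the null hypothesis — the data are consistent with the 3:1 ratio.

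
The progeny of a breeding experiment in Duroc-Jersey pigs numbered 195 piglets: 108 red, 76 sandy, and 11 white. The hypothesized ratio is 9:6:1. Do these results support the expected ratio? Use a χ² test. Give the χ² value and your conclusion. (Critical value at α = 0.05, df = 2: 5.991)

0.255; consistent

Total ratio parts = 16. Expected numbers out of 195:
  red: 195 × 9/16 = 109.6875
  sandy: 195 × 6/16 = 73.125
  white: 195 × 1/16 = 12.1875
χ² = Σ (O − E)² / E
  red: (108 − 109.6875)² / 109.6875 = 0.0260
  sandy: (76 − 73.125)² / 73.125 = 0.1130
  white: (11 − 12.1875)² / 12.1875 = 0.1157
χ² = 0.0260 + 0.1130 + 0.1157 = 0.2547 ≈ 0.255
Degrees of freedom = 3 − 1 = 2; critical value at α = 0.05 is 5.991.
Since 0.255 < 5.991, we fail to reject the null hypothesis — the data are consistent with the 9:6:1 ratio.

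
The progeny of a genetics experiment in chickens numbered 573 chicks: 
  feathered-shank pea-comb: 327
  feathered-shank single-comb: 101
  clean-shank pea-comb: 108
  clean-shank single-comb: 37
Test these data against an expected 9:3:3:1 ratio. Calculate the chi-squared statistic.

The 9:3:3:1 ratio has 16 parts, so with N = 573 the expected counts are:
  feathered-shank pea-comb: 573 × 9/16 = 322.3125
  feathered-shank single-comb: 573 × 3/16 = 107.4375
  clean-shank pea-comb: 573 × 3/16 = 107.4375
  clean-shank single-comb: 573 × 1/16 = 35.8125
χ² = Σ (O − E)² / E
  feathered-shank pea-comb: (327 − 322.3125)² / 322.3125 = 0.0682
  feathered-shank single-comb: (101 − 107.4375)² / 107.4375 = 0.3857
  clean-shank pea-comb: (108 − 107.4375)² / 107.4375 = 0.0029
  clean-shank single-comb: (37 − 35.8125)² / 35.8125 = 0.0394
χ² = 0.0682 + 0.3857 + 0.0029 + 0.0394 = 0.4962 ≈ 0.496

0.496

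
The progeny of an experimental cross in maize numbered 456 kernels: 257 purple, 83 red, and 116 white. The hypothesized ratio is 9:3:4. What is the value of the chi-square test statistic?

0.109

Total ratio parts = 16. Expected numbers out of 456:
  purple: 456 × 9/16 = 256.5
  red: 456 × 3/16 = 85.5
  white: 456 × 4/16 = 114
χ² = Σ (O − E)² / E
  purple: (257 − 256.5)² / 256.5 = 0.0010
  red: (83 − 85.5)² / 85.5 = 0.0731
  white: (116 − 114)² / 114 = 0.0351
χ² = 0.0010 + 0.0731 + 0.0351 = 0.1092 ≈ 0.109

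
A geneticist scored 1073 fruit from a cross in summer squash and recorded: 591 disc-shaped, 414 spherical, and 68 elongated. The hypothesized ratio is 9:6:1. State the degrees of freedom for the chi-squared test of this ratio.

A goodness-of-fit test with 3 phenotype classes has df = 3 − 1 = 2.

2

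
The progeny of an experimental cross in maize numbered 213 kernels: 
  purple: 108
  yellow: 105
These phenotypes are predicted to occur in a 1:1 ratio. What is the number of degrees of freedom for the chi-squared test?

1

A goodness-of-fit test with 2 phenotype classes has df = 2 − 1 = 1.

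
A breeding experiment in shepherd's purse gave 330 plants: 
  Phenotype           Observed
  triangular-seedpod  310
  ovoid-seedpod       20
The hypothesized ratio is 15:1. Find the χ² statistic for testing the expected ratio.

Total ratio parts = 16. Expected numbers out of 330:
  triangular-seedpod: 330 × 15/16 = 309.375
  ovoid-seedpod: 330 × 1/16 = 20.625
χ² = Σ (O − E)² / E
  triangular-seedpod: (310 − 309.375)² / 309.375 = 0.0013
  ovoid-seedpod: (20 − 20.625)² / 20.625 = 0.0189
χ² = 0.0013 + 0.0189 = 0.0202 ≈ 0.020

0.020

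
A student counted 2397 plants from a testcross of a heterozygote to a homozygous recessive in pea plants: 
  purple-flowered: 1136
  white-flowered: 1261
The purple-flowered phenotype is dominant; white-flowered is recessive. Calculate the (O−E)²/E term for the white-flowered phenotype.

A testcross of a heterozygote (Aa × aa) gives a 1:1 phenotypic ratio.
The 1:1 ratio has 2 parts, so with N = 2397 the expected counts are:
  purple-flowered: 2397 × 1/2 = 1198.5
  white-flowered: 2397 × 1/2 = 1198.5
Contribution of white-flowered: (1261 − 1198.5)² / 1198.5 = 3.2593

3.259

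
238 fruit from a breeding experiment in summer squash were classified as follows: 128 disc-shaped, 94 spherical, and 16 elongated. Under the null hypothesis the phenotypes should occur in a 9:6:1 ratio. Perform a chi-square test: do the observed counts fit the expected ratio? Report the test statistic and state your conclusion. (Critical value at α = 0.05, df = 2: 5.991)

0.596; consistent

The 9:6:1 ratio has 16 parts, so with N = 238 the expected counts are:
  disc-shaped: 238 × 9/16 = 133.875
  spherical: 238 × 6/16 = 89.25
  elongated: 238 × 1/16 = 14.875
χ² = Σ (O − E)² / E
  disc-shaped: (128 − 133.875)² / 133.875 = 0.2578
  spherical: (94 − 89.25)² / 89.25 = 0.2528
  elongated: (16 − 14.875)² / 14.875 = 0.0851
χ² = 0.2578 + 0.2528 + 0.0851 = 0.5957 ≈ 0.596
Degrees of freedom = 3 − 1 = 2; critical value at α = 0.05 is 5.991.
Since 0.596 < 5.991, we fail to reject the null hypothesis — the data are consistent with the 9:6:1 ratio.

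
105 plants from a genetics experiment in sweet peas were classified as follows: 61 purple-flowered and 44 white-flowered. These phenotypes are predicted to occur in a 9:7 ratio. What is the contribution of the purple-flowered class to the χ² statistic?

0.064

Under the 9:7 hypothesis (Σ ratio = 16, N = 105):
  purple-flowered: 105 × 9/16 = 59.0625
  white-flowered: 105 × 7/16 = 45.9375
Contribution of purple-flowered: (61 − 59.0625)² / 59.0625 = 0.0636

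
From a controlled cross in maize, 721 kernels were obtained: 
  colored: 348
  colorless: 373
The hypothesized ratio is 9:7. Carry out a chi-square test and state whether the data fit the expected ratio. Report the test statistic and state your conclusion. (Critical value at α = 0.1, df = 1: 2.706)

Expected counts for N = 721 under a 9:7 ratio (total parts = 16):
  colored: 721 × 9/16 = 405.5625
  colorless: 721 × 7/16 = 315.4375
χ² = Σ (O − E)² / E
  colored: (348 − 405.5625)² / 405.5625 = 8.1700
  colorless: (373 − 315.4375)² / 315.4375 = 10.5043
χ² = 8.1700 + 10.5043 = 18.6743 ≈ 18.674
Degrees of freedom = 2 − 1 = 1; critical value at α = 0.1 is 2.706.
Since 18.674 > 2.706, we reject the null hypothesis — the data do not fit the 9:7 ratio.

18.674; not consistent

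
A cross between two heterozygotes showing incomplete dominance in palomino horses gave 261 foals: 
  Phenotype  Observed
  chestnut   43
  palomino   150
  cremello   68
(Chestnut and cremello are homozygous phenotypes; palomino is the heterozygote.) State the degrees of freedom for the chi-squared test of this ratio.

With incomplete dominance, a heterozygote × heterozygote cross gives a 1:2:1 phenotypic ratio.
A goodness-of-fit test with 3 phenotype classes has df = 3 − 1 = 2.

2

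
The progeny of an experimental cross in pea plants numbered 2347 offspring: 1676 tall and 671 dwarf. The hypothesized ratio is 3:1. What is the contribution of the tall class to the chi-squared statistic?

Under the 3:1 hypothesis (Σ ratio = 4, N = 2347):
  tall: 2347 × 3/4 = 1760.25
  dwarf: 2347 × 1/4 = 586.75
Contribution of tall: (1676 − 1760.25)² / 1760.25 = 4.0324

4.032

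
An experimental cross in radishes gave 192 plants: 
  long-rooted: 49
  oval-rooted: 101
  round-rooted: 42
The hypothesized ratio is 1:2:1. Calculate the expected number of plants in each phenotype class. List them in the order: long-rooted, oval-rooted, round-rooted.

48, 96, 48

The 1:2:1 ratio has 4 parts, so with N = 192 the expected counts are:
  long-rooted: 192 × 1/4 = 48
  oval-rooted: 192 × 2/4 = 96
  round-rooted: 192 × 1/4 = 48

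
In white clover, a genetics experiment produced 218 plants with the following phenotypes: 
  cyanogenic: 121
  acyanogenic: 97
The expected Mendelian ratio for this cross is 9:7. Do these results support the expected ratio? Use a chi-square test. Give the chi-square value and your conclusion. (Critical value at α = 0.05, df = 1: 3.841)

0.049; consistent

Total ratio parts = 16. Expected numbers out of 218:
  cyanogenic: 218 × 9/16 = 122.625
  acyanogenic: 218 × 7/16 = 95.375
χ² = Σ (O − E)² / E
  cyanogenic: (121 − 122.625)² / 122.625 = 0.0215
  acyanogenic: (97 − 95.375)² / 95.375 = 0.0277
χ² = 0.0215 + 0.0277 = 0.0492 ≈ 0.049
Degrees of freedom = 2 − 1 = 1; critical value at α = 0.05 is 3.841.
Since 0.049 < 3.841, we fail to reject the null hypothesis — the data are consistent with the 9:7 ratio.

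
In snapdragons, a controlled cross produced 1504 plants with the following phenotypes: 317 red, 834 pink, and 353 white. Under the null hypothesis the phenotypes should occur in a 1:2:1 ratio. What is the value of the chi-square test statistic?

19.606

Expected counts for N = 1504 under a 1:2:1 ratio (total parts = 4):
  red: 1504 × 1/4 = 376
  pink: 1504 × 2/4 = 752
  white: 1504 × 1/4 = 376
χ² = Σ (O − E)² / E
  red: (317 − 376)² / 376 = 9.2580
  pink: (834 − 752)² / 752 = 8.9415
  white: (353 − 376)² / 376 = 1.4069
χ² = 9.2580 + 8.9415 + 1.4069 = 19.6064 ≈ 19.606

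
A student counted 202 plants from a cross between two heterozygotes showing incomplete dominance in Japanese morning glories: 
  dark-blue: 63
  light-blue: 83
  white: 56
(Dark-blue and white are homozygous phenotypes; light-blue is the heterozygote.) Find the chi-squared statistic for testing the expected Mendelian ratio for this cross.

6.901

With incomplete dominance, a heterozygote × heterozygote cross gives a 1:2:1 phenotypic ratio.
Expected counts for N = 202 under a 1:2:1 ratio (total parts = 4):
  dark-blue: 202 × 1/4 = 50.5
  light-blue: 202 × 2/4 = 101
  white: 202 × 1/4 = 50.5
χ² = Σ (O − E)² / E
  dark-blue: (63 − 50.5)² / 50.5 = 3.0941
  light-blue: (83 − 101)² / 101 = 3.2079
  white: (56 − 50.5)² / 50.5 = 0.5990
χ² = 3.0941 + 3.2079 + 0.5990 = 6.901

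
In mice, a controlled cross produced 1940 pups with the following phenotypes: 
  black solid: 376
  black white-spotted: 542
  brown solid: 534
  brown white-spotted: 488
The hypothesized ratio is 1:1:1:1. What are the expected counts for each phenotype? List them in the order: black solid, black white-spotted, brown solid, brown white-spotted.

Expected counts for N = 1940 under a 1:1:1:1 ratio (total parts = 4):
  black solid: 1940 × 1/4 = 485
  black white-spotted: 1940 × 1/4 = 485
  brown solid: 1940 × 1/4 = 485
  brown white-spotted: 1940 × 1/4 = 485

485, 485, 485, 485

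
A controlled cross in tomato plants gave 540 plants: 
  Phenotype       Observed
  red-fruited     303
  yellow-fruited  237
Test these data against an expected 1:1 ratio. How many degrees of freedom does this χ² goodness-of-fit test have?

A goodness-of-fit test with 2 phenotype classes has df = 2 − 1 = 1.

1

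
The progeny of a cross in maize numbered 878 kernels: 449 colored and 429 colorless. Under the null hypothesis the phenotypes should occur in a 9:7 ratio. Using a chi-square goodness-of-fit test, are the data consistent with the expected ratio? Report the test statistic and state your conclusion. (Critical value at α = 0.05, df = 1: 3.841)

9.320; not consistent

Under the 9:7 hypothesis (Σ ratio = 16, N = 878):
  colored: 878 × 9/16 = 493.875
  colorless: 878 × 7/16 = 384.125
χ² = Σ (O − E)² / E
  colored: (449 − 493.875)² / 493.875 = 4.0775
  colorless: (429 − 384.125)² / 384.125 = 5.2425
χ² = 4.0775 + 5.2425 = 9.320
Degrees of freedom = 2 − 1 = 1; critical value at α = 0.05 is 3.841.
Since 9.320 > 3.841, we reject the null hypothesis — the data do not fit the 9:7 ratio.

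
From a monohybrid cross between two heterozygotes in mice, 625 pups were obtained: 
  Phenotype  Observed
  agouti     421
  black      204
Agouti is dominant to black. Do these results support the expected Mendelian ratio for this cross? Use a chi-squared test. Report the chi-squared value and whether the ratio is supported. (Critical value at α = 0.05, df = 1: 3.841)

19.457; not consistent

For a monohybrid cross between heterozygotes with complete dominance, the expected phenotypic ratio is 3:1.
Expected counts for N = 625 under a 3:1 ratio (total parts = 4):
  agouti: 625 × 3/4 = 468.75
  black: 625 × 1/4 = 156.25
χ² = Σ (O − E)² / E
  agouti: (421 − 468.75)² / 468.75 = 4.8641
  black: (204 − 156.25)² / 156.25 = 14.5924
χ² = 4.8641 + 14.5924 = 19.4565 ≈ 19.457
Degrees of freedom = 2 − 1 = 1; critical value at α = 0.05 is 3.841.
Since 19.457 > 3.841, we reject the null hypothesis — the data do not fit the 3:1 ratio.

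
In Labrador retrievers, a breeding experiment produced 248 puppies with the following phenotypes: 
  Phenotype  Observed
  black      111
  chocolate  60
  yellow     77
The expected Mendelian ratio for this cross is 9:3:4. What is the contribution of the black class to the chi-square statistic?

5.823

Under the 9:3:4 hypothesis (Σ ratio = 16, N = 248):
  black: 248 × 9/16 = 139.5
  chocolate: 248 × 3/16 = 46.5
  yellow: 248 × 4/16 = 62
Contribution of black: (111 − 139.5)² / 139.5 = 5.8226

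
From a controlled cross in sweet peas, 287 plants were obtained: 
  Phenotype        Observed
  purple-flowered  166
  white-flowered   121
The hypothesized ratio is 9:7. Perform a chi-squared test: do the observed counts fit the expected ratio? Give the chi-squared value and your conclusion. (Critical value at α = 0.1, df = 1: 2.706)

Total ratio parts = 16. Expected numbers out of 287:
  purple-flowered: 287 × 9/16 = 161.4375
  white-flowered: 287 × 7/16 = 125.5625
χ² = Σ (O − E)² / E
  purple-flowered: (166 − 161.4375)² / 161.4375 = 0.1289
  white-flowered: (121 − 125.5625)² / 125.5625 = 0.1658
χ² = 0.1289 + 0.1658 = 0.2947 ≈ 0.295
Degrees of freedom = 2 − 1 = 1; critical value at α = 0.1 is 2.706.
Since 0.295 < 2.706, we fail to reject the null hypothesis — the data are consistent with the 9:7 ratio.

0.295; consistent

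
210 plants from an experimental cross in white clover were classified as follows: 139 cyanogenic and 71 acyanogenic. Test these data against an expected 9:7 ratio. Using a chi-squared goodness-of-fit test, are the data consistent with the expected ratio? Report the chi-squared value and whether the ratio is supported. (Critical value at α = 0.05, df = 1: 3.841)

8.432; not consistent

The 9:7 ratio has 16 parts, so with N = 210 the expected counts are:
  cyanogenic: 210 × 9/16 = 118.125
  acyanogenic: 210 × 7/16 = 91.875
χ² = Σ (O − E)² / E
  cyanogenic: (139 − 118.125)² / 118.125 = 3.6890
  acyanogenic: (71 − 91.875)² / 91.875 = 4.7430
χ² = 3.6890 + 4.7430 = 8.432
Degrees of freedom = 2 − 1 = 1; critical value at α = 0.05 is 3.841.
Since 8.432 > 3.841, we reject the null hypothesis — the data do not fit the 9:7 ratio.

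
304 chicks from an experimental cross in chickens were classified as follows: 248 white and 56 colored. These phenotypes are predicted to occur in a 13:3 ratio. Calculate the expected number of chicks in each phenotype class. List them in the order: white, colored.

Total ratio parts = 16. Expected numbers out of 304:
  white: 304 × 13/16 = 247
  colored: 304 × 3/16 = 57

247, 57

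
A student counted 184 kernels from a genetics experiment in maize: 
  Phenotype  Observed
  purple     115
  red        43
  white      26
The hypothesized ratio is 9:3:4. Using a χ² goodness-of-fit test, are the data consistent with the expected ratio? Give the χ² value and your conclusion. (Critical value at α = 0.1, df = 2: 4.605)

Total ratio parts = 16. Expected numbers out of 184:
  purple: 184 × 9/16 = 103.5
  red: 184 × 3/16 = 34.5
  white: 184 × 4/16 = 46
χ² = Σ (O − E)² / E
  purple: (115 − 103.5)² / 103.5 = 1.2778
  red: (43 − 34.5)² / 34.5 = 2.0942
  white: (26 − 46)² / 46 = 8.6957
χ² = 1.2778 + 2.0942 + 8.6957 = 12.0677 ≈ 12.068
Degrees of freedom = 3 − 1 = 2; critical value at α = 0.1 is 4.605.
Since 12.068 > 4.605, we reject the null hypothesis — the data do not fit the 9:3:4 ratio.

12.068; not consistent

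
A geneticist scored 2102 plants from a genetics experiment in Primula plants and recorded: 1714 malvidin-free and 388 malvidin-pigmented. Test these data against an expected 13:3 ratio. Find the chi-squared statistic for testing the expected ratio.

Total ratio parts = 16. Expected numbers out of 2102:
  malvidin-free: 2102 × 13/16 = 1707.875
  malvidin-pigmented: 2102 × 3/16 = 394.125
χ² = Σ (O − E)² / E
  malvidin-free: (1714 − 1707.875)² / 1707.875 = 0.0220
  malvidin-pigmented: (388 − 394.125)² / 394.125 = 0.0952
χ² = 0.0220 + 0.0952 = 0.1172 ≈ 0.117

0.117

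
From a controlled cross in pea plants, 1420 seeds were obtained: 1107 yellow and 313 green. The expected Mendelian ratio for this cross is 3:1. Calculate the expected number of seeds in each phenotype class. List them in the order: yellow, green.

1065, 355

Under the 3:1 hypothesis (Σ ratio = 4, N = 1420):
  yellow: 1420 × 3/4 = 1065
  green: 1420 × 1/4 = 355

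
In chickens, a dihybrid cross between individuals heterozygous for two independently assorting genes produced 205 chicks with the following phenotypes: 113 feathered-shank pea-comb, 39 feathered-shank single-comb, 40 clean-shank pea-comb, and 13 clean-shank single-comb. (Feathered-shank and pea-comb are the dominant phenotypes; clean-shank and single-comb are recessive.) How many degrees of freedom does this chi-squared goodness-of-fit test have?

3

A dihybrid F₂ with independent assortment and complete dominance at both loci gives a 9:3:3:1 phenotypic ratio.
A goodness-of-fit test with 4 phenotype classes has df = 4 − 1 = 3.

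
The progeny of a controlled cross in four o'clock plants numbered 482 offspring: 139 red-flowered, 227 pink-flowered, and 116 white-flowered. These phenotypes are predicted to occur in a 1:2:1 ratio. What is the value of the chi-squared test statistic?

3.822

Under the 1:2:1 hypothesis (Σ ratio = 4, N = 482):
  red-flowered: 482 × 1/4 = 120.5
  pink-flowered: 482 × 2/4 = 241
  white-flowered: 482 × 1/4 = 120.5
χ² = Σ (O − E)² / E
  red-flowered: (139 − 120.5)² / 120.5 = 2.8402
  pink-flowered: (227 − 241)² / 241 = 0.8133
  white-flowered: (116 − 120.5)² / 120.5 = 0.1680
χ² = 2.8402 + 0.8133 + 0.1680 = 3.8215 ≈ 3.822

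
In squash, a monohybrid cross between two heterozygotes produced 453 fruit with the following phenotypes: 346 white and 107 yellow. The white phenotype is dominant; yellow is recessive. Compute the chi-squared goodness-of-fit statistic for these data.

0.460

For a monohybrid cross between heterozygotes with complete dominance, the expected phenotypic ratio is 3:1.
Under the 3:1 hypothesis (Σ ratio = 4, N = 453):
  white: 453 × 3/4 = 339.75
  yellow: 453 × 1/4 = 113.25
χ² = Σ (O − E)² / E
  white: (346 − 339.75)² / 339.75 = 0.1150
  yellow: (107 − 113.25)² / 113.25 = 0.3449
χ² = 0.1150 + 0.3449 = 0.4599 ≈ 0.460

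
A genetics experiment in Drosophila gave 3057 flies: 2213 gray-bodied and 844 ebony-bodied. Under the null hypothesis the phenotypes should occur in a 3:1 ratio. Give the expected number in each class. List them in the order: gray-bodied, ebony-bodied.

Under the 3:1 hypothesis (Σ ratio = 4, N = 3057):
  gray-bodied: 3057 × 3/4 = 2292.75
  ebony-bodied: 3057 × 1/4 = 764.25

2292.75, 764.25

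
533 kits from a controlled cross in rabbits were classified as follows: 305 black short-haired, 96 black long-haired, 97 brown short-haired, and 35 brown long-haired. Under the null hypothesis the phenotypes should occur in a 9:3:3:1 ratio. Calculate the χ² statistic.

0.417

Under the 9:3:3:1 hypothesis (Σ ratio = 16, N = 533):
  black short-haired: 533 × 9/16 = 299.8125
  black long-haired: 533 × 3/16 = 99.9375
  brown short-haired: 533 × 3/16 = 99.9375
  brown long-haired: 533 × 1/16 = 33.3125
χ² = Σ (O − E)² / E
  black short-haired: (305 − 299.8125)² / 299.8125 = 0.0898
  black long-haired: (96 − 99.9375)² / 99.9375 = 0.1551
  brown short-haired: (97 − 99.9375)² / 99.9375 = 0.0863
  brown long-haired: (35 − 33.3125)² / 33.3125 = 0.0855
χ² = 0.0898 + 0.1551 + 0.0863 + 0.0855 = 0.4167 ≈ 0.417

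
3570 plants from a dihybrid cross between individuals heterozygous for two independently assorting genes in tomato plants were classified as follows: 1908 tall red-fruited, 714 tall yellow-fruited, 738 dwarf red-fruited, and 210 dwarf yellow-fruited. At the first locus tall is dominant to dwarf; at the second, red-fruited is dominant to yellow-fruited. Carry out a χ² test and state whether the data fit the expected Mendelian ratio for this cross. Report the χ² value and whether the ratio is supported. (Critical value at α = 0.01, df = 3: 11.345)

A dihybrid F₂ with independent assortment and complete dominance at both loci gives a 9:3:3:1 phenotypic ratio.
Expected counts for N = 3570 under a 9:3:3:1 ratio (total parts = 16):
  tall red-fruited: 3570 × 9/16 = 2008.125
  tall yellow-fruited: 3570 × 3/16 = 669.375
  dwarf red-fruited: 3570 × 3/16 = 669.375
  dwarf yellow-fruited: 3570 × 1/16 = 223.125
χ² = Σ (O − E)² / E
  tall red-fruited: (1908 − 2008.125)² / 2008.125 = 4.9922
  tall yellow-fruited: (714 − 669.375)² / 669.375 = 2.9750
  dwarf red-fruited: (738 − 669.375)² / 669.375 = 7.0355
  dwarf yellow-fruited: (210 − 223.125)² / 223.125 = 0.7721
χ² = 4.9922 + 2.9750 + 7.0355 + 0.7721 = 15.7748 ≈ 15.775
Degrees of freedom = 4 − 1 = 3; critical value at α = 0.01 is 11.345.
Since 15.775 > 11.345, we reject the null hypothesis — the data do not fit the 9:3:3:1 ratio.

15.775; not consistent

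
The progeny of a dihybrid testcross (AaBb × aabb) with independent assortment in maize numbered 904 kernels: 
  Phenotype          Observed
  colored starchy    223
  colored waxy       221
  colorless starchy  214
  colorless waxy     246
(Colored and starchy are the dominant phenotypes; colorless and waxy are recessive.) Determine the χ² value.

A dihybrid testcross with independent assortment gives a 1:1:1:1 ratio.
Total ratio parts = 4. Expected numbers out of 904:
  colored starchy: 904 × 1/4 = 226
  colored waxy: 904 × 1/4 = 226
  colorless starchy: 904 × 1/4 = 226
  colorless waxy: 904 × 1/4 = 226
χ² = Σ (O − E)² / E
  colored starchy: (223 − 226)² / 226 = 0.0398
  colored waxy: (221 − 226)² / 226 = 0.1106
  colorless starchy: (214 − 226)² / 226 = 0.6372
  colorless waxy: (246 − 226)² / 226 = 1.7699
χ² = 0.0398 + 0.1106 + 0.6372 + 1.7699 = 2.5575 ≈ 2.558

2.558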